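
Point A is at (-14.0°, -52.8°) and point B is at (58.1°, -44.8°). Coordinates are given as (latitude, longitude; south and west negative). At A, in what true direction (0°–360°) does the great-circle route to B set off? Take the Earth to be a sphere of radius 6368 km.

4.4°

θ = atan2( sin Δλ·cos φ₂ ,  cos φ₁ sin φ₂ − sin φ₁ cos φ₂ cos Δλ )
  = atan2(+0.0735, +0.9504) = 4.43°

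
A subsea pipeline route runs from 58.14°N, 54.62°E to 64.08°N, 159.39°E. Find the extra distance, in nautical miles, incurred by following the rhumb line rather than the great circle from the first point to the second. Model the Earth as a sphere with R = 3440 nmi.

Great circle: cos σ = sin φ₁ sin φ₂ + cos φ₁ cos φ₂ cos Δλ,  σ = 0.7883 rad → d_gc = 2711.6 nmi
Rhumb line: Δψ = +0.2153, q = Δφ/Δψ = 0.4815, d_rh = R√(Δφ²+q²Δλ²) = 3049.6 nmi
Excess = 3049.6 − 2711.6 = 338.0 ≈ 338 nmi

338 nmi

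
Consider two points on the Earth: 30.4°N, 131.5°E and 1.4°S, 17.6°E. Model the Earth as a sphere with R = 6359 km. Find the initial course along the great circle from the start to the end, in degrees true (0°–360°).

N = sin Δλ·cos φ₂ = -0.9140;  D = cos φ₁ sin φ₂ − sin φ₁ cos φ₂ cos Δλ = +0.1839
initial course = atan2(N, D) = 281.38°

281.4°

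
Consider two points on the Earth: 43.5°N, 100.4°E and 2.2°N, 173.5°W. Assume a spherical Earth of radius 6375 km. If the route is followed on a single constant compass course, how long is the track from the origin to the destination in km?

Rhumb course C = atan2(Δλ, Δψ) with Δψ = ln[tan(π/4+φ₂/2)/tan(π/4+φ₁/2)] = -0.8064, Δλ = +1.5027 → C = 118.22°
d = R·|Δφ| / |cos C| = 6375·0.72082 / 0.47285 = 9718 km

9718 km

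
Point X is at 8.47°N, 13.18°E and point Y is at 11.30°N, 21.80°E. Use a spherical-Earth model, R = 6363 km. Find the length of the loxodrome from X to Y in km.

Δψ = ln[tan(π/4+φ₂/2)/tan(π/4+φ₁/2)] = +0.0501;  Δφ = +0.0494 rad,  Δλ = +0.1504 rad
q = Δφ/Δψ = 0.9850
d = R·√(Δφ² + q²Δλ²) = 6363·0.15621 = 994 km

994 km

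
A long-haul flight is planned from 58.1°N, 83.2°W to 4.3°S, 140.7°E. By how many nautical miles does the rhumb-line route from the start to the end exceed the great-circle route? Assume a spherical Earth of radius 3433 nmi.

694 nmi

Great circle: cos σ = sin φ₁ sin φ₂ + cos φ₁ cos φ₂ cos Δλ,  σ = 2.0301 rad → d_gc = 6969.4 nmi
Rhumb line: Δψ = -1.3276, q = Δφ/Δψ = 0.8204, d_rh = R√(Δφ²+q²Δλ²) = 7663.7 nmi
Excess = 7663.7 − 6969.4 = 694.3 ≈ 694 nmi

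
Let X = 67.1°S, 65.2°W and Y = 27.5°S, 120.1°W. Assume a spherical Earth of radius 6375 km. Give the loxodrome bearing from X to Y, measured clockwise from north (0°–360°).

Δψ = ln[tan(π/4+φ₂/2)/tan(π/4+φ₁/2)] = +1.0973
Δλ = -0.9582 rad (taken the short way round)
course = atan2(Δλ, Δψ) = 318.87°

318.9°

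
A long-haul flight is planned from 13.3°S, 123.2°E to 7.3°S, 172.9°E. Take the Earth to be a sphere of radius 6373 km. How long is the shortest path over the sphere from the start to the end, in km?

5471 km

Haversine: a = sin²(Δφ/2)+cos φ₁ cos φ₂ sin²(Δλ/2) = 0.17321;  σ = 2·atan2(√a,√(1−a))
σ = 49.189° → d = Rσ = 6373·0.85850 = 5471 km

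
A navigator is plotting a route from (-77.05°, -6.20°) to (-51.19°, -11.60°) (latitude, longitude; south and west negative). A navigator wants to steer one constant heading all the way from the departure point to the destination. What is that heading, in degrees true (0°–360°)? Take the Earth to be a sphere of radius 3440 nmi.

Meridional parts: M(φ₁)=-2.1760, M(φ₂)=-1.0434 → ΔM = +1.1326;  Δλ = -0.0942 rad
tan C = Δλ / ΔM = -0.0832 → C = 355.24°

355.2°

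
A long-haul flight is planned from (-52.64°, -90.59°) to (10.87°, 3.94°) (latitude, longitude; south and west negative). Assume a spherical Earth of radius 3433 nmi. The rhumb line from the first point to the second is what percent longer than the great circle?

Great circle: σ = 1.7691 rad → d_gc = Rσ = 6073.2 nmi
Rhumb: Δφ = +1.1085, Δλ = +1.6499, Δψ = +1.2753, q = Δφ/Δψ = 0.8692 → d_rh = R√(Δφ²+q²Δλ²) = 6222.2 nmi
Excess = (6222.2 − 6073.2) / 6073.2 = 149.0 / 6073.2 = 2.453% ≈ 2.5%

2.5%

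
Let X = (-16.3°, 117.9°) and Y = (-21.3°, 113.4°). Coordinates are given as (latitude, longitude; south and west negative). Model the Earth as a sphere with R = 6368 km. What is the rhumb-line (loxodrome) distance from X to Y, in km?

Δψ = ln[tan(π/4+φ₂/2)/tan(π/4+φ₁/2)] = -0.0922;  Δφ = -0.0873 rad,  Δλ = -0.0785 rad
q = Δφ/Δψ = 0.9463
d = R·√(Δφ² + q²Δλ²) = 6368·0.11463 = 730 km

730 km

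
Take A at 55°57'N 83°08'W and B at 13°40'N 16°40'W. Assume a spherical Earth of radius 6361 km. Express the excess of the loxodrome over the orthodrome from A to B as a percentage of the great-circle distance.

2.2%

Great circle: σ = 1.1451 rad → d_gc = Rσ = 7283.7 km
Rhumb: Δφ = -0.7380, Δλ = +1.1601, Δψ = -0.9427, q = Δφ/Δψ = 0.7829 → d_rh = R√(Δφ²+q²Δλ²) = 7443.7 km
Excess = (7443.7 − 7283.7) / 7283.7 = 160.0 / 7283.7 = 2.20% ≈ 2.2%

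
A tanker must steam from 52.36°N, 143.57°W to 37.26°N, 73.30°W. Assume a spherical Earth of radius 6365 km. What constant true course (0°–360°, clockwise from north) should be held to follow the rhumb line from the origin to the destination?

107.0°

Δψ = ln[tan(π/4+φ₂/2)/tan(π/4+φ₁/2)] = -0.3747
Δλ = +1.2264 rad (taken the short way round)
course = atan2(Δλ, Δψ) = 106.99°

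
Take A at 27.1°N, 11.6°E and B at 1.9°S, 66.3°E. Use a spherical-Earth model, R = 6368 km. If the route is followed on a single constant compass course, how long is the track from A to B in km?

Δψ = ln[tan(π/4+φ₂/2)/tan(π/4+φ₁/2)] = -0.5248;  Δφ = -0.5061 rad,  Δλ = +0.9547 rad
q = Δφ/Δψ = 0.9644
d = R·√(Δφ² + q²Δλ²) = 6368·1.05064 = 6690 km

6690 km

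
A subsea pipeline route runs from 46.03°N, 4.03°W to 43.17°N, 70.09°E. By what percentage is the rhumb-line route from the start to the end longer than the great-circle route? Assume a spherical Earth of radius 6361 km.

Great circle: σ = 0.8880 rad → d_gc = Rσ = 5648.7 km
Rhumb: Δφ = -0.0499, Δλ = +1.2936, Δψ = -0.0701, q = Δφ/Δψ = 0.7118 → d_rh = R√(Δφ²+q²Δλ²) = 5866.0 km
Excess = (5866.0 − 5648.7) / 5648.7 = 217.3 / 5648.7 = 3.847% ≈ 3.8%

3.8%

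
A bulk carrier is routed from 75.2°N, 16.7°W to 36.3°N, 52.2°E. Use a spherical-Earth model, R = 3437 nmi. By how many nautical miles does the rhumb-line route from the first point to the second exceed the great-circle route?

132 nmi

Great circle: cos σ = sin φ₁ sin φ₂ + cos φ₁ cos φ₂ cos Δλ,  σ = 0.8678 rad → d_gc = 2982.7 nmi
Rhumb line: Δψ = -1.3604, q = Δφ/Δψ = 0.4991, d_rh = R√(Δφ²+q²Δλ²) = 3114.5 nmi
Excess = 3114.5 − 2982.7 = 131.8 ≈ 132 nmi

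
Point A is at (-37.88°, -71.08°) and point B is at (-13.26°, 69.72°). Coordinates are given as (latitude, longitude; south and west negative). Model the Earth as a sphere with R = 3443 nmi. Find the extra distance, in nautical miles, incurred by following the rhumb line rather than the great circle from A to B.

657 nmi

Great circle: cos σ = sin φ₁ sin φ₂ + cos φ₁ cos φ₂ cos Δλ,  σ = 2.0426 rad → d_gc = 7032.8 nmi
Rhumb line: Δψ = +0.4818, q = Δφ/Δψ = 0.8918, d_rh = R√(Δφ²+q²Δλ²) = 7689.5 nmi
Excess = 7689.5 − 7032.8 = 656.7 ≈ 657 nmi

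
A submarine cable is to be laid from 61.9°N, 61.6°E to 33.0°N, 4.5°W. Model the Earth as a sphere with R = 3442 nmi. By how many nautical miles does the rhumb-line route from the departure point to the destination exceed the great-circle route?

101 nmi

Great circle: cos σ = sin φ₁ sin φ₂ + cos φ₁ cos φ₂ cos Δλ,  σ = 0.8757 rad → d_gc = 3014.1 nmi
Rhumb line: Δψ = -0.7745, q = Δφ/Δψ = 0.6512, d_rh = R√(Δφ²+q²Δλ²) = 3114.7 nmi
Excess = 3114.7 − 3014.1 = 100.6 ≈ 101 nmi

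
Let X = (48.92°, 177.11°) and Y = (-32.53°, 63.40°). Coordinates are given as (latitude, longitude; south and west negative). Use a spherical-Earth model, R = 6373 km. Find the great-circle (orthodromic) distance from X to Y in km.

14339 km

cos σ = sin φ₁ sin φ₂ + cos φ₁ cos φ₂ cos Δλ
      = sin(48.92°)sin(-32.53°) + cos(48.92°)cos(-32.53°)cos(-113.71°) = -0.6281
σ = 128.912° → d = Rσ = 6373·2.24993 = 14339 km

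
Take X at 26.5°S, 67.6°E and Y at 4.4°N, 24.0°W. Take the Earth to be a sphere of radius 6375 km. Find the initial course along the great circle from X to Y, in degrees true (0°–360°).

N = sin Δλ·cos φ₂ = -0.9967;  D = cos φ₁ sin φ₂ − sin φ₁ cos φ₂ cos Δλ = +0.0562
initial course = atan2(N, D) = 273.23°

273.2°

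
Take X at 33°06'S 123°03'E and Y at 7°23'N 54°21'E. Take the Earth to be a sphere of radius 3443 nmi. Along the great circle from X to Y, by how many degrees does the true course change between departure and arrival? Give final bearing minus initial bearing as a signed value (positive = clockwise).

+18.4°

At departure: θ₁ = atan2(sin Δλ cos φ₂, cos φ₁ sin φ₂ − sin φ₁ cos φ₂ cos Δλ) = 288.23°
At arrival: θ₂ = atan2(sin Δλ cos φ₁, −cos φ₂ sin φ₁ + sin φ₂ cos φ₁ cos Δλ) = 306.65°
Δθ = θ₂ − θ₁ = +18.4°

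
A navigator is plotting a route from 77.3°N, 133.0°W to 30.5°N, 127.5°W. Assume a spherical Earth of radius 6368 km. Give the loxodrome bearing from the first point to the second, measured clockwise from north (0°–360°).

176.6°

Meridional parts: M(φ₁)=+2.1957, M(φ₂)=+0.5594 → ΔM = -1.6363;  Δλ = +0.0960 rad
tan C = Δλ / ΔM = -0.0587 → C = 176.64°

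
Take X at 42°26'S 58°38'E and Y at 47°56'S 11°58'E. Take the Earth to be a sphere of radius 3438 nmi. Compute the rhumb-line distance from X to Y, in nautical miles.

1999 nmi

Δψ = ln[tan(π/4+φ₂/2)/tan(π/4+φ₁/2)] = -0.1363;  Δφ = -0.0960 rad,  Δλ = -0.8145 rad
q = Δφ/Δψ = 0.7040
d = R·√(Δφ² + q²Δλ²) = 3438·0.58140 = 1999 nmi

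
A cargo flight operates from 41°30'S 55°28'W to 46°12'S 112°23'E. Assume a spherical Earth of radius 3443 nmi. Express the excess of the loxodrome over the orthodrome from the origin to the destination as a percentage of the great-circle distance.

Great circle: σ = 1.5993 rad → d_gc = Rσ = 5506.5 nmi
Rhumb: Δφ = -0.0820, Δλ = +2.9295, Δψ = -0.1138, q = Δφ/Δψ = 0.7206 → d_rh = R√(Δφ²+q²Δλ²) = 7273.5 nmi
Excess = (7273.5 − 5506.5) / 5506.5 = 1767.0 / 5506.5 = 32.09% ≈ 32.1%

32.1%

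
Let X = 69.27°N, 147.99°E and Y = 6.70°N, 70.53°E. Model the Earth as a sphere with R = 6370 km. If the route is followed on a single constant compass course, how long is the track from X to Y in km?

9151 km

Δψ = ln[tan(π/4+φ₂/2)/tan(π/4+φ₁/2)] = -1.5816;  Δφ = -1.0921 rad,  Δλ = -1.3519 rad
q = Δφ/Δψ = 0.6905
d = R·√(Δφ² + q²Δλ²) = 6370·1.43665 = 9151 km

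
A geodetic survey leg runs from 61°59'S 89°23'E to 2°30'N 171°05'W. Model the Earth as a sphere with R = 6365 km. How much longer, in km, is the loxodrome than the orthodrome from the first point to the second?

Great circle: cos σ = sin φ₁ sin φ₂ + cos φ₁ cos φ₂ cos Δλ,  σ = 1.6873 rad → d_gc = 10739.6 km
Rhumb line: Δψ = +1.4320, q = Δφ/Δψ = 0.7859, d_rh = R√(Δφ²+q²Δλ²) = 11262.0 km
Excess = 11262.0 − 10739.6 = 522.4 ≈ 522 km

522 km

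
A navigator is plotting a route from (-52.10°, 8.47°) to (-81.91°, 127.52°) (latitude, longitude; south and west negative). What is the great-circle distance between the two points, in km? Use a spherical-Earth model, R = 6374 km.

cos σ = sin φ₁ sin φ₂ + cos φ₁ cos φ₂ cos Δλ
      = sin(-52.10°)sin(-81.91°) + cos(-52.10°)cos(-81.91°)cos(119.05°) = 0.7393
σ = 42.332° → d = Rσ = 6374·0.73883 = 4709 km

4709 km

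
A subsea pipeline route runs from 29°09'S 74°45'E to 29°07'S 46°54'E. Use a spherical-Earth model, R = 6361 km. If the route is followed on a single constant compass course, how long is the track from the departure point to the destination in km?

Δψ = ln[tan(π/4+φ₂/2)/tan(π/4+φ₁/2)] = +0.0007;  Δφ = +0.0006 rad,  Δλ = -0.4861 rad
q = Δφ/Δψ = 0.8735
d = R·√(Δφ² + q²Δλ²) = 6361·0.42458 = 2701 km

2701 km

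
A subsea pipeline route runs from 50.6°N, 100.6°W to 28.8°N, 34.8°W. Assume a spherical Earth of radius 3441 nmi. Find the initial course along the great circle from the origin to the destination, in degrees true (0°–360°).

88.0°

θ = atan2( sin Δλ·cos φ₂ ,  cos φ₁ sin φ₂ − sin φ₁ cos φ₂ cos Δλ )
  = atan2(+0.7993, +0.0282) = 87.98°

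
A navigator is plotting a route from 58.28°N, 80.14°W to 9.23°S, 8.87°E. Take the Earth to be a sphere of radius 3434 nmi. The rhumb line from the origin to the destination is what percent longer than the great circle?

2.8%

Great circle: σ = 1.6986 rad → d_gc = Rσ = 5833.0 nmi
Rhumb: Δφ = -1.1783, Δλ = +1.5535, Δψ = -1.4202, q = Δφ/Δψ = 0.8296 → d_rh = R√(Δφ²+q²Δλ²) = 5996.7 nmi
Excess = (5996.7 − 5833.0) / 5833.0 = 163.7 / 5833.0 = 2.81% ≈ 2.8%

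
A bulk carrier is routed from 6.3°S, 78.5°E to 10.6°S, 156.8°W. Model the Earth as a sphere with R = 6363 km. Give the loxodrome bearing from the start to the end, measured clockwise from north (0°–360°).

Meridional parts: M(φ₁)=-0.1102, M(φ₂)=-0.1861 → ΔM = -0.0759;  Δλ = +2.1764 rad
tan C = Δλ / ΔM = -28.6782 → C = 92.00°

92.0°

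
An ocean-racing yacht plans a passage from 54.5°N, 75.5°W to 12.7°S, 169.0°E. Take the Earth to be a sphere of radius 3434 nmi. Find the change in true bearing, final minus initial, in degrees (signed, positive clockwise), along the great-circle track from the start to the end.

-68.3°

At departure: θ₁ = atan2(sin Δλ cos φ₂, cos φ₁ sin φ₂ − sin φ₁ cos φ₂ cos Δλ) = 283.68°
At arrival: θ₂ = atan2(sin Δλ cos φ₁, −cos φ₂ sin φ₁ + sin φ₂ cos φ₁ cos Δλ) = 215.34°
Δθ = θ₂ − θ₁ = -68.3°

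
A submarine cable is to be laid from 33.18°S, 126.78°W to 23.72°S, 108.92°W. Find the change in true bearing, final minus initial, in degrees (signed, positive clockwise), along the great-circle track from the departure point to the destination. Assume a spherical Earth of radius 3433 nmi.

At departure: θ₁ = atan2(sin Δλ cos φ₂, cos φ₁ sin φ₂ − sin φ₁ cos φ₂ cos Δλ) = 63.46°
At arrival: θ₂ = atan2(sin Δλ cos φ₁, −cos φ₂ sin φ₁ + sin φ₂ cos φ₁ cos Δλ) = 54.87°
Δθ = θ₂ − θ₁ = -8.6°

-8.6°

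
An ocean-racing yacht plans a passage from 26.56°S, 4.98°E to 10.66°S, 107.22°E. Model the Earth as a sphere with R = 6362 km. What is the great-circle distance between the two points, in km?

cos σ = sin φ₁ sin φ₂ + cos φ₁ cos φ₂ cos Δλ
      = sin(-26.56°)sin(-10.66°) + cos(-26.56°)cos(-10.66°)cos(102.24°) = -0.1036
σ = 95.949° → d = Rσ = 6362·1.67463 = 10654 km

10654 km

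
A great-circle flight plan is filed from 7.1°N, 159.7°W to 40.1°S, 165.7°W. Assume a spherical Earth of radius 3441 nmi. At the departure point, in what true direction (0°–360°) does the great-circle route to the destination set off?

186.2°

θ = atan2( sin Δλ·cos φ₂ ,  cos φ₁ sin φ₂ − sin φ₁ cos φ₂ cos Δλ )
  = atan2(-0.0800, -0.7332) = 186.22°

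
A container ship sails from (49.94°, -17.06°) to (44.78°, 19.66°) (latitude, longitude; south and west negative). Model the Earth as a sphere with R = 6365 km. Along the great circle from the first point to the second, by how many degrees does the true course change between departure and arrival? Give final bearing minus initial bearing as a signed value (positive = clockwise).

+27.5°

Initial bearing θ₁ = atan2(sin Δλ cos φ₂, cos φ₁ sin φ₂ − sin φ₁ cos φ₂ cos Δλ) = 87.59°
Final bearing θ₂ = (initial bearing from the destination back to the start) + 180° = 115.06°
Δθ = θ₂ − θ₁ = +27.5°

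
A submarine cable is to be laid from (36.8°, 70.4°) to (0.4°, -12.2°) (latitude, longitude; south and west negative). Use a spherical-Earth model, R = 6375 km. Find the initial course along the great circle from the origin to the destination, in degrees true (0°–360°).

265.9°

N = sin Δλ·cos φ₂ = -0.9916;  D = cos φ₁ sin φ₂ − sin φ₁ cos φ₂ cos Δλ = -0.0716
initial course = atan2(N, D) = 265.87°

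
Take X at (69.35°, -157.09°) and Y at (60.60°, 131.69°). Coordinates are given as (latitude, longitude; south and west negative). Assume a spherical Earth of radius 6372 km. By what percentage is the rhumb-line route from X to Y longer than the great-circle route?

5.6%

Great circle: σ = 0.5136 rad → d_gc = Rσ = 3272.8 km
Rhumb: Δφ = -0.1527, Δλ = -1.2430, Δψ = -0.3647, q = Δφ/Δψ = 0.4188 → d_rh = R√(Δφ²+q²Δλ²) = 3456.9 km
Excess = (3456.9 − 3272.8) / 3272.8 = 184.1 / 3272.8 = 5.63% ≈ 5.6%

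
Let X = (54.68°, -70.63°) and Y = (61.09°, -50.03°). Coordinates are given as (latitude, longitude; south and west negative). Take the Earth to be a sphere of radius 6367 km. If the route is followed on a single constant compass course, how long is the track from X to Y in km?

Rhumb course C = atan2(Δλ, Δψ) with Δψ = ln[tan(π/4+φ₂/2)/tan(π/4+φ₁/2)] = +0.2111, Δλ = +0.3595 → C = 59.58°
d = R·|Δφ| / |cos C| = 6367·0.11188 / 0.50634 = 1407 km

1407 km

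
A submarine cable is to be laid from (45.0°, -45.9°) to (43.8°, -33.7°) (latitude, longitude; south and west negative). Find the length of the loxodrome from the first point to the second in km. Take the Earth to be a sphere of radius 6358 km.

Rhumb course C = atan2(Δλ, Δψ) with Δψ = ln[tan(π/4+φ₂/2)/tan(π/4+φ₁/2)] = -0.0293, Δλ = +0.2129 → C = 97.84°
d = R·|Δφ| / |cos C| = 6358·0.02094 / 0.13639 = 976 km

976 km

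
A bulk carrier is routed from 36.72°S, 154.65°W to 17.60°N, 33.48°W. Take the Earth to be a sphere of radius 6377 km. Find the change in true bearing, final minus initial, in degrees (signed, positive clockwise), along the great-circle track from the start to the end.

-36.6°

Initial bearing θ₁ = atan2(sin Δλ cos φ₂, cos φ₁ sin φ₂ − sin φ₁ cos φ₂ cos Δλ) = 93.69°
Final bearing θ₂ = (initial bearing from the destination back to the start) + 180° = 57.05°
Δθ = θ₂ − θ₁ = -36.6°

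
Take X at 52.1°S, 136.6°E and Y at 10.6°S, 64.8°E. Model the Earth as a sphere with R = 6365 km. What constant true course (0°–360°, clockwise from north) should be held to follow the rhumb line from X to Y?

Δψ = ln[tan(π/4+φ₂/2)/tan(π/4+φ₁/2)] = +0.8829
Δλ = -1.2531 rad (taken the short way round)
course = atan2(Δλ, Δψ) = 305.17°

305.2°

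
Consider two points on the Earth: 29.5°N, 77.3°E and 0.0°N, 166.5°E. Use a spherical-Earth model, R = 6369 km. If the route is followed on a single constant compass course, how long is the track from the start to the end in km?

Rhumb course C = atan2(Δλ, Δψ) with Δψ = ln[tan(π/4+φ₂/2)/tan(π/4+φ₁/2)] = -0.5393, Δλ = +1.5568 → C = 109.11°
d = R·|Δφ| / |cos C| = 6369·0.51487 / 0.32730 = 10019 km

10019 km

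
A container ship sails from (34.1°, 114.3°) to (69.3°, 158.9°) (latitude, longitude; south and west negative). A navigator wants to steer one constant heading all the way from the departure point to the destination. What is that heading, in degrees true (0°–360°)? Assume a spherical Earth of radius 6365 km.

Meridional parts: M(φ₁)=+0.6338, M(φ₂)=+1.7003 → ΔM = +1.0665;  Δλ = +0.7784 rad
tan C = Δλ / ΔM = +0.7299 → C = 36.12°

36.1°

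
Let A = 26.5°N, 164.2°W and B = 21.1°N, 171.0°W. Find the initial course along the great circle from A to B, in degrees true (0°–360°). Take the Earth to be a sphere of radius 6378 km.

N = sin Δλ·cos φ₂ = -0.1105;  D = cos φ₁ sin φ₂ − sin φ₁ cos φ₂ cos Δλ = -0.0912
initial course = atan2(N, D) = 230.46°

230.5°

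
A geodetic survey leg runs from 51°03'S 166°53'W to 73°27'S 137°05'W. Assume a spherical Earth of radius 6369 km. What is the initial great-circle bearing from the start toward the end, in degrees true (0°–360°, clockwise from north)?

θ = atan2( sin Δλ·cos φ₂ ,  cos φ₁ sin φ₂ − sin φ₁ cos φ₂ cos Δλ )
  = atan2(+0.1416, -0.4104) = 160.97°

161.0°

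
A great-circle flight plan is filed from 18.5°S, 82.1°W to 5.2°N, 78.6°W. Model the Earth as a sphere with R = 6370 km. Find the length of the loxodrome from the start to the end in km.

2663 km

Rhumb course C = atan2(Δλ, Δψ) with Δψ = ln[tan(π/4+φ₂/2)/tan(π/4+φ₁/2)] = +0.4195, Δλ = +0.0611 → C = 8.28°
d = R·|Δφ| / |cos C| = 6370·0.41364 / 0.98956 = 2663 km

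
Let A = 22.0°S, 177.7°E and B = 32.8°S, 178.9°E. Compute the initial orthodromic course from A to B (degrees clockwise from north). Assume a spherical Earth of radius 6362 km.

174.6°

θ = atan2( sin Δλ·cos φ₂ ,  cos φ₁ sin φ₂ − sin φ₁ cos φ₂ cos Δλ )
  = atan2(+0.0176, -0.1875) = 174.64°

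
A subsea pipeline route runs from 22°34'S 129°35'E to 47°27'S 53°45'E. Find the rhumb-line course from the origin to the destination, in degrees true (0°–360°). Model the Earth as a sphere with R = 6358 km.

247.9°

Meridional parts: M(φ₁)=-0.4045, M(φ₂)=-0.9432 → ΔM = -0.5387;  Δλ = -1.3235 rad
tan C = Δλ / ΔM = +2.4567 → C = 247.85°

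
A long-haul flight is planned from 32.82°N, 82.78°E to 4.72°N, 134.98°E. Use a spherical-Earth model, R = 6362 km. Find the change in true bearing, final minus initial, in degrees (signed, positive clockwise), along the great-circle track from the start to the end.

Initial bearing θ₁ = atan2(sin Δλ cos φ₂, cos φ₁ sin φ₂ − sin φ₁ cos φ₂ cos Δλ) = 108.40°
Final bearing θ₂ = (initial bearing from the destination back to the start) + 180° = 126.86°
Δθ = θ₂ − θ₁ = +18.5°

+18.5°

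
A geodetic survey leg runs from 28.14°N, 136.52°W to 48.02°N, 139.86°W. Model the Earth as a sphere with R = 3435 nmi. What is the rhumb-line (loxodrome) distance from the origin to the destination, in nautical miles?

1202 nmi

Rhumb course C = atan2(Δλ, Δψ) with Δψ = ln[tan(π/4+φ₂/2)/tan(π/4+φ₁/2)] = +0.4458, Δλ = -0.0583 → C = 352.55°
d = R·|Δφ| / |cos C| = 3435·0.34697 / 0.99156 = 1202 nmi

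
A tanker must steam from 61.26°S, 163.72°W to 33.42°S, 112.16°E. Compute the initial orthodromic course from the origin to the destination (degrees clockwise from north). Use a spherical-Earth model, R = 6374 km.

θ = atan2( sin Δλ·cos φ₂ ,  cos φ₁ sin φ₂ − sin φ₁ cos φ₂ cos Δλ )
  = atan2(-0.8303, -0.1899) = 257.12°

257.1°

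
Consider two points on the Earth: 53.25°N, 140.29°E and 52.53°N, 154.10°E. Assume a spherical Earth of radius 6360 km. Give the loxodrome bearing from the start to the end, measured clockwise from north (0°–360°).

94.9°

Δψ = ln[tan(π/4+φ₂/2)/tan(π/4+φ₁/2)] = -0.0208
Δλ = +0.2410 rad (taken the short way round)
course = atan2(Δλ, Δψ) = 94.94°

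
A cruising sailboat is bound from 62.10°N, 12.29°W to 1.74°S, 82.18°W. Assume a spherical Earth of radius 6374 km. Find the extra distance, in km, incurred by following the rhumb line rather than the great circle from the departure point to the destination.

198 km

Great circle: cos σ = sin φ₁ sin φ₂ + cos φ₁ cos φ₂ cos Δλ,  σ = 1.4364 rad → d_gc = 9155.7 km
Rhumb line: Δψ = -1.4231, q = Δφ/Δψ = 0.7830, d_rh = R√(Δφ²+q²Δλ²) = 9354.0 km
Excess = 9354.0 − 9155.7 = 198.3 ≈ 198 km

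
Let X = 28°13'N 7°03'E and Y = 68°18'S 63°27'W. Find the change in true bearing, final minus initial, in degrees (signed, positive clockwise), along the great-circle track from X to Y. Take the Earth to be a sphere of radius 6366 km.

+40.0°

Initial bearing θ₁ = atan2(sin Δλ cos φ₂, cos φ₁ sin φ₂ − sin φ₁ cos φ₂ cos Δλ) = 201.67°
Final bearing θ₂ = (initial bearing from the destination back to the start) + 180° = 241.65°
Δθ = θ₂ − θ₁ = +40.0°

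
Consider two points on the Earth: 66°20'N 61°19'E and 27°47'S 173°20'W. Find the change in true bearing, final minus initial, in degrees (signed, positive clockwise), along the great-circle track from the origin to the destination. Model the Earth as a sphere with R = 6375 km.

+86.3°

At departure: θ₁ = atan2(sin Δλ cos φ₂, cos φ₁ sin φ₂ − sin φ₁ cos φ₂ cos Δλ) = 68.67°
At arrival: θ₂ = atan2(sin Δλ cos φ₁, −cos φ₂ sin φ₁ + sin φ₂ cos φ₁ cos Δλ) = 155.00°
Δθ = θ₂ − θ₁ = +86.3°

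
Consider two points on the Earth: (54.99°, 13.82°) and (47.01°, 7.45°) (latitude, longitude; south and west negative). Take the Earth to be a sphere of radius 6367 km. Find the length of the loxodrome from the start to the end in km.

992 km

Δψ = ln[tan(π/4+φ₂/2)/tan(π/4+φ₁/2)] = -0.2220;  Δφ = -0.1393 rad,  Δλ = -0.1112 rad
q = Δφ/Δψ = 0.6273
d = R·√(Δφ² + q²Δλ²) = 6367·0.15576 = 992 km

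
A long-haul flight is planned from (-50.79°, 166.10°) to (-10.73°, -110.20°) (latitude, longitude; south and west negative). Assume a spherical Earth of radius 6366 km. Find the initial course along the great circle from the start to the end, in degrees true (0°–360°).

θ = atan2( sin Δλ·cos φ₂ ,  cos φ₁ sin φ₂ − sin φ₁ cos φ₂ cos Δλ )
  = atan2(+0.9766, -0.0342) = 92.00°

92.0°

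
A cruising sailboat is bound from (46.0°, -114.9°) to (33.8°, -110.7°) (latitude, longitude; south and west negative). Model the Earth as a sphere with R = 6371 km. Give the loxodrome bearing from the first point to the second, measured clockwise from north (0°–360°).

Δψ = ln[tan(π/4+φ₂/2)/tan(π/4+φ₁/2)] = -0.2788
Δλ = +0.0733 rad (taken the short way round)
course = atan2(Δλ, Δψ) = 165.27°

165.3°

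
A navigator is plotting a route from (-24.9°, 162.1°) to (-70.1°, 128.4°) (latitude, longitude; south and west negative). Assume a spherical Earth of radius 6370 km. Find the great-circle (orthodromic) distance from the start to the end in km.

5476 km

cos σ = sin φ₁ sin φ₂ + cos φ₁ cos φ₂ cos Δλ
      = sin(-24.90°)sin(-70.10°) + cos(-24.90°)cos(-70.10°)cos(-33.70°) = 0.6528
σ = 49.251° → d = Rσ = 6370·0.85959 = 5476 km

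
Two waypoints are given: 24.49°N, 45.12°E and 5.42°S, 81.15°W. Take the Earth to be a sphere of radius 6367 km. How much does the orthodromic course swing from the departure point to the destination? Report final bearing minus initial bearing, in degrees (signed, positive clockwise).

At departure: θ₁ = atan2(sin Δλ cos φ₂, cos φ₁ sin φ₂ − sin φ₁ cos φ₂ cos Δλ) = 281.15°
At arrival: θ₂ = atan2(sin Δλ cos φ₁, −cos φ₂ sin φ₁ + sin φ₂ cos φ₁ cos Δλ) = 243.75°
Δθ = θ₂ − θ₁ = -37.4°

-37.4°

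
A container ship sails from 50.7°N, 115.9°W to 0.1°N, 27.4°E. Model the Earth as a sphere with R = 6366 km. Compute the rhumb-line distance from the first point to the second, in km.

14787 km

Δψ = ln[tan(π/4+φ₂/2)/tan(π/4+φ₁/2)] = -1.0281;  Δφ = -0.8831 rad,  Δλ = +2.5011 rad
q = Δφ/Δψ = 0.8590
d = R·√(Δφ² + q²Δλ²) = 6366·2.32287 = 14787 km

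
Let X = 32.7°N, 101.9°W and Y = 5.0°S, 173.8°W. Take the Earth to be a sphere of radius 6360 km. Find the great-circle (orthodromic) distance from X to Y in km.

cos σ = sin φ₁ sin φ₂ + cos φ₁ cos φ₂ cos Δλ
      = sin(32.70°)sin(-5.00°) + cos(32.70°)cos(-5.00°)cos(-71.90°) = 0.2134
σ = 77.681° → d = Rσ = 6360·1.35579 = 8623 km

8623 km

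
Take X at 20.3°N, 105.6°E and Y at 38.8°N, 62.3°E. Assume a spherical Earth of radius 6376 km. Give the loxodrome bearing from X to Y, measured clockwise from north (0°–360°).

Meridional parts: M(φ₁)=+0.3620, M(φ₂)=+0.7358 → ΔM = +0.3738;  Δλ = -0.7557 rad
tan C = Δλ / ΔM = -2.0215 → C = 296.32°

296.3°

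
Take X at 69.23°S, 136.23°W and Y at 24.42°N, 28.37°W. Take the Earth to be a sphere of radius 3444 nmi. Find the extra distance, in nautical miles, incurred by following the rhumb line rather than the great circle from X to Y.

347 nmi

Great circle: cos σ = sin φ₁ sin φ₂ + cos φ₁ cos φ₂ cos Δλ,  σ = 2.0778 rad → d_gc = 7156.0 nmi
Rhumb line: Δψ = +2.1366, q = Δφ/Δψ = 0.7650, d_rh = R√(Δφ²+q²Δλ²) = 7502.6 nmi
Excess = 7502.6 − 7156.0 = 346.6 ≈ 347 nmi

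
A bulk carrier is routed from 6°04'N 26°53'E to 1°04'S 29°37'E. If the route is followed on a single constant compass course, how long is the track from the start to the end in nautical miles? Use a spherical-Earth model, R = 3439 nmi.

458 nmi

Rhumb course C = atan2(Δλ, Δψ) with Δψ = ln[tan(π/4+φ₂/2)/tan(π/4+φ₁/2)] = -0.1247, Δλ = +0.0477 → C = 159.06°
d = R·|Δφ| / |cos C| = 3439·0.12450 / 0.93399 = 458 nmi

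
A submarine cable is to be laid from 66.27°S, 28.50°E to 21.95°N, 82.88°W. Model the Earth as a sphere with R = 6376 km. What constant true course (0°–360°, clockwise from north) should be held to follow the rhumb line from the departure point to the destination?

315.1°

Δψ = ln[tan(π/4+φ₂/2)/tan(π/4+φ₁/2)] = +1.9530
Δλ = -1.9439 rad (taken the short way round)
course = atan2(Δλ, Δψ) = 315.13°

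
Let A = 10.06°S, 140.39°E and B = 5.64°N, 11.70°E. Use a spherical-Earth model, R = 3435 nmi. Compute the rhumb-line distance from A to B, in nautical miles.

Rhumb course C = atan2(Δλ, Δψ) with Δψ = ln[tan(π/4+φ₂/2)/tan(π/4+φ₁/2)] = +0.2751, Δλ = -2.2461 → C = 276.98°
d = R·|Δφ| / |cos C| = 3435·0.27402 / 0.12157 = 7743 nmi

7743 nmi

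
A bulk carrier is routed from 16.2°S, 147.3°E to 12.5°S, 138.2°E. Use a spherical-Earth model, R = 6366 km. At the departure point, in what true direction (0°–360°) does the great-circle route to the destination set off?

291.6°

θ = atan2( sin Δλ·cos φ₂ ,  cos φ₁ sin φ₂ − sin φ₁ cos φ₂ cos Δλ )
  = atan2(-0.1544, +0.0611) = 291.59°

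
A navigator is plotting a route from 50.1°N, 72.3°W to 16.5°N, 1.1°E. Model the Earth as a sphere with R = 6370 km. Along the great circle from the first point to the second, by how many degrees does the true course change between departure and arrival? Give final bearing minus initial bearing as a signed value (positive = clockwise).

+46.3°

At departure: θ₁ = atan2(sin Δλ cos φ₂, cos φ₁ sin φ₂ − sin φ₁ cos φ₂ cos Δλ) = 91.74°
At arrival: θ₂ = atan2(sin Δλ cos φ₁, −cos φ₂ sin φ₁ + sin φ₂ cos φ₁ cos Δλ) = 138.03°
Δθ = θ₂ − θ₁ = +46.3°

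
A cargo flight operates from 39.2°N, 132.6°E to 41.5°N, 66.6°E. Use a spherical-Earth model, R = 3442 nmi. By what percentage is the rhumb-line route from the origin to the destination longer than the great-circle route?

2.6%

Great circle: σ = 0.8568 rad → d_gc = Rσ = 2949.08 nmi
Rhumb: Δφ = +0.0401, Δλ = -1.1519, Δψ = +0.0527, q = Δφ/Δψ = 0.7620 → d_rh = R√(Δφ²+q²Δλ²) = 3024.33 nmi
Excess = (3024.33 − 2949.08) / 2949.08 = 75.25 / 2949.08 = 2.552% ≈ 2.6%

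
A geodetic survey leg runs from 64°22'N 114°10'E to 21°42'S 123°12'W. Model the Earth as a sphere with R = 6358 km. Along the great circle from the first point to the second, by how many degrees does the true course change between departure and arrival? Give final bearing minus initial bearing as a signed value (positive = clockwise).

+84.6°

At departure: θ₁ = atan2(sin Δλ cos φ₂, cos φ₁ sin φ₂ − sin φ₁ cos φ₂ cos Δλ) = 69.55°
At arrival: θ₂ = atan2(sin Δλ cos φ₁, −cos φ₂ sin φ₁ + sin φ₂ cos φ₁ cos Δλ) = 154.13°
Δθ = θ₂ − θ₁ = +84.6°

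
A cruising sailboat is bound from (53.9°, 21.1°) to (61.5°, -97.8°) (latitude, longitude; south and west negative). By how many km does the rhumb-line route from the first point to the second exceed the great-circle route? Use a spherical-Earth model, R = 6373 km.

Great circle: cos σ = sin φ₁ sin φ₂ + cos φ₁ cos φ₂ cos Δλ,  σ = 0.9592 rad → d_gc = 6112.7 km
Rhumb line: Δψ = +0.2493, q = Δφ/Δψ = 0.5320, d_rh = R√(Δφ²+q²Δλ²) = 7086.3 km
Excess = 7086.3 − 6112.7 = 973.6 ≈ 974 km

974 km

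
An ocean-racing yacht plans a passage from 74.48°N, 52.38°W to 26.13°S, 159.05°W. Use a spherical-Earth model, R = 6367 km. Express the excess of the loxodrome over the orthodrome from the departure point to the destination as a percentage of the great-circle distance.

Great circle: σ = 2.0866 rad → d_gc = Rσ = 13285.6 km
Rhumb: Δφ = -1.7560, Δλ = -1.8617, Δψ = -2.4658, q = Δφ/Δψ = 0.7121 → d_rh = R√(Δφ²+q²Δλ²) = 14009.1 km
Excess = (14009.1 − 13285.6) / 13285.6 = 723.5 / 13285.6 = 5.446% ≈ 5.4%

5.4%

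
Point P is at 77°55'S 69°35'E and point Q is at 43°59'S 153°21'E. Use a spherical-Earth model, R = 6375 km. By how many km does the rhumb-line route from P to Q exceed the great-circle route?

369 km

Great circle: cos σ = sin φ₁ sin φ₂ + cos φ₁ cos φ₂ cos Δλ,  σ = 0.8018 rad → d_gc = 5111.45 km
Rhumb line: Δψ = +1.3893, q = Δφ/Δψ = 0.4263, d_rh = R√(Δφ²+q²Δλ²) = 5480.91 km
Excess = 5480.91 − 5111.45 = 369.46 ≈ 369 km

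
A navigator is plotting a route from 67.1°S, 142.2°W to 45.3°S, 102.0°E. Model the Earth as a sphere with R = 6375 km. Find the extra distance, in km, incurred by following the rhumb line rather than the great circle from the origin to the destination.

Great circle: cos σ = sin φ₁ sin φ₂ + cos φ₁ cos φ₂ cos Δλ,  σ = 1.0055 rad → d_gc = 6410.17 km
Rhumb line: Δψ = +0.7080, q = Δφ/Δψ = 0.5374, d_rh = R√(Δφ²+q²Δλ²) = 7336.69 km
Excess = 7336.69 − 6410.17 = 926.52 ≈ 927 km

927 km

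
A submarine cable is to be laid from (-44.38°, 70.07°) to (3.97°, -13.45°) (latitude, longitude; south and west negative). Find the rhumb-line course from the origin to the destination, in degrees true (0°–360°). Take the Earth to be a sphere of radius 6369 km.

302.7°

Δψ = ln[tan(π/4+φ₂/2)/tan(π/4+φ₁/2)] = +0.9355
Δλ = -1.4577 rad (taken the short way round)
course = atan2(Δλ, Δψ) = 302.69°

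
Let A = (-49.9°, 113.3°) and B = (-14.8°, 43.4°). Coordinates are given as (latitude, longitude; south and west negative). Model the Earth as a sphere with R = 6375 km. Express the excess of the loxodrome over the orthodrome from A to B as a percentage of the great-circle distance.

Great circle: σ = 1.1490 rad → d_gc = Rσ = 7324.8 km
Rhumb: Δφ = +0.6126, Δλ = -1.2200, Δψ = +0.7467, q = Δφ/Δψ = 0.8204 → d_rh = R√(Δφ²+q²Δλ²) = 7480.8 km
Excess = (7480.8 − 7324.8) / 7324.8 = 156.0 / 7324.8 = 2.13% ≈ 2.1%

2.1%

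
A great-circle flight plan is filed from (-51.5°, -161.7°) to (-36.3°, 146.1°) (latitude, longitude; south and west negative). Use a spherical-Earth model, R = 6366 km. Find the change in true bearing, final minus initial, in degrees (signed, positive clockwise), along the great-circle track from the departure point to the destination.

+37.8°

At departure: θ₁ = atan2(sin Δλ cos φ₂, cos φ₁ sin φ₂ − sin φ₁ cos φ₂ cos Δλ) = 271.62°
At arrival: θ₂ = atan2(sin Δλ cos φ₁, −cos φ₂ sin φ₁ + sin φ₂ cos φ₁ cos Δλ) = 309.46°
Δθ = θ₂ − θ₁ = +37.8°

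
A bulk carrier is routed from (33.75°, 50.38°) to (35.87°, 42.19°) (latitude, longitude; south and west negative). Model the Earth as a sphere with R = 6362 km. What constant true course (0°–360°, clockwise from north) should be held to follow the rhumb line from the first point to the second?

287.5°

Δψ = ln[tan(π/4+φ₂/2)/tan(π/4+φ₁/2)] = +0.0451
Δλ = -0.1429 rad (taken the short way round)
course = atan2(Δλ, Δψ) = 287.50°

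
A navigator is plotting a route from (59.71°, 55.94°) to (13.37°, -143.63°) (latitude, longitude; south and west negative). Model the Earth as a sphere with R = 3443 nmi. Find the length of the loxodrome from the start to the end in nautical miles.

7792 nmi

Δψ = ln[tan(π/4+φ₂/2)/tan(π/4+φ₁/2)] = -1.0714;  Δφ = -0.8088 rad,  Δλ = +2.8000 rad
q = Δφ/Δψ = 0.7549
d = R·√(Δφ² + q²Δλ²) = 3443·2.26319 = 7792 nmi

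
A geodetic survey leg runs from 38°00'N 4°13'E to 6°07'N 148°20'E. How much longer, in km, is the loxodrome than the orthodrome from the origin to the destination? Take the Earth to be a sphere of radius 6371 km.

1153 km

Great circle: cos σ = sin φ₁ sin φ₂ + cos φ₁ cos φ₂ cos Δλ,  σ = 2.1764 rad → d_gc = 13865.5 km
Rhumb line: Δψ = -0.6110, q = Δφ/Δψ = 0.9107, d_rh = R√(Δφ²+q²Δλ²) = 15018.6 km
Excess = 15018.6 − 13865.5 = 1153.1 ≈ 1153 km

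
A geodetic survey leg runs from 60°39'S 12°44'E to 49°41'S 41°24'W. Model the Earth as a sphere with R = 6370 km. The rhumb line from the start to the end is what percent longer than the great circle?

Great circle: σ = 0.5540 rad → d_gc = Rσ = 3529.1 km
Rhumb: Δφ = +0.1914, Δλ = -0.9448, Δψ = +0.3378, q = Δφ/Δψ = 0.5667 → d_rh = R√(Δφ²+q²Δλ²) = 3621.9 km
Excess = (3621.9 − 3529.1) / 3529.1 = 92.8 / 3529.1 = 2.63% ≈ 2.6%

2.6%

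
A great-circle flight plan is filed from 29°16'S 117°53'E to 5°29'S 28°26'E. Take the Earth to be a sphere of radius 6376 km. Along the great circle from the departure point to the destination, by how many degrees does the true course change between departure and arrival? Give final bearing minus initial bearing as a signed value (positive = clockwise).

+33.6°

At departure: θ₁ = atan2(sin Δλ cos φ₂, cos φ₁ sin φ₂ − sin φ₁ cos φ₂ cos Δλ) = 265.48°
At arrival: θ₂ = atan2(sin Δλ cos φ₁, −cos φ₂ sin φ₁ + sin φ₂ cos φ₁ cos Δλ) = 299.12°
Δθ = θ₂ − θ₁ = +33.6°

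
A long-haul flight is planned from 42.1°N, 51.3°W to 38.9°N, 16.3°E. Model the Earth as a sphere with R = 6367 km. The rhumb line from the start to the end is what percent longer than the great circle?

Great circle: σ = 0.8749 rad → d_gc = Rσ = 5570.7 km
Rhumb: Δφ = -0.0559, Δλ = +1.1798, Δψ = -0.0735, q = Δφ/Δψ = 0.7602 → d_rh = R√(Δφ²+q²Δλ²) = 5721.4 km
Excess = (5721.4 − 5570.7) / 5570.7 = 150.7 / 5570.7 = 2.71% ≈ 2.7%

2.7%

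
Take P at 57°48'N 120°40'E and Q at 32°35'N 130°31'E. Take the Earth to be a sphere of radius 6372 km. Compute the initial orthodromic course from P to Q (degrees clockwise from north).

160.9°

N = sin Δλ·cos φ₂ = +0.1441;  D = cos φ₁ sin φ₂ − sin φ₁ cos φ₂ cos Δλ = -0.4155
initial course = atan2(N, D) = 160.87°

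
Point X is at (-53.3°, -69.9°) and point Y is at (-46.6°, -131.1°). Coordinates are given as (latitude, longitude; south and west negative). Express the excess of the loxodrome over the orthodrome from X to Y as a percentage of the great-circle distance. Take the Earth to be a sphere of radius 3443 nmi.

Great circle: σ = 0.6755 rad → d_gc = Rσ = 2325.9 nmi
Rhumb: Δφ = +0.1169, Δλ = -1.0681, Δψ = +0.1821, q = Δφ/Δψ = 0.6420 → d_rh = R√(Δφ²+q²Δλ²) = 2395.3 nmi
Excess = (2395.3 − 2325.9) / 2325.9 = 69.4 / 2325.9 = 2.98% ≈ 3.0%

3.0%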